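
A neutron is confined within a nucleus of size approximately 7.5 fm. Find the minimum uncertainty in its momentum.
7.030 × 10^-21 kg·m/s

Using the Heisenberg uncertainty principle:
ΔxΔp ≥ ℏ/2

With Δx ≈ L = 7.500e-15 m (the confinement size):
Δp_min = ℏ/(2Δx)
Δp_min = (1.055e-34 J·s) / (2 × 7.500e-15 m)
Δp_min = 7.030e-21 kg·m/s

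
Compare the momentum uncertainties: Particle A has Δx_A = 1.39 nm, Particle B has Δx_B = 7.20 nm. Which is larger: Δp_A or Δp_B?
Particle A has the larger minimum momentum uncertainty, by a factor of 5.18.

For each particle, the minimum momentum uncertainty is Δp_min = ℏ/(2Δx):

Particle A: Δp_A = ℏ/(2×1.390e-09 m) = 3.793e-26 kg·m/s
Particle B: Δp_B = ℏ/(2×7.200e-09 m) = 7.323e-27 kg·m/s

Ratio: Δp_A/Δp_B = 5.18

Since Δp_min ∝ 1/Δx, the particle with smaller position uncertainty (A) has larger momentum uncertainty.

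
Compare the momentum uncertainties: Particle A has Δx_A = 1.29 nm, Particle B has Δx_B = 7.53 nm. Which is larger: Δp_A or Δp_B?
Particle A has the larger minimum momentum uncertainty, by a factor of 5.84.

For each particle, the minimum momentum uncertainty is Δp_min = ℏ/(2Δx):

Particle A: Δp_A = ℏ/(2×1.290e-09 m) = 4.087e-26 kg·m/s
Particle B: Δp_B = ℏ/(2×7.530e-09 m) = 7.002e-27 kg·m/s

Ratio: Δp_A/Δp_B = 5.84

Since Δp_min ∝ 1/Δx, the particle with smaller position uncertainty (A) has larger momentum uncertainty.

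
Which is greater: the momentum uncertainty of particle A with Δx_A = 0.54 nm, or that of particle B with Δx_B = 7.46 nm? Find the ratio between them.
Particle A has the larger minimum momentum uncertainty, by a factor of 13.81.

For each particle, the minimum momentum uncertainty is Δp_min = ℏ/(2Δx):

Particle A: Δp_A = ℏ/(2×5.400e-10 m) = 9.765e-26 kg·m/s
Particle B: Δp_B = ℏ/(2×7.460e-09 m) = 7.068e-27 kg·m/s

Ratio: Δp_A/Δp_B = 13.81

Since Δp_min ∝ 1/Δx, the particle with smaller position uncertainty (A) has larger momentum uncertainty.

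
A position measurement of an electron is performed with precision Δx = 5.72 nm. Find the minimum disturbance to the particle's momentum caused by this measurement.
9.218 × 10^-27 kg·m/s

The uncertainty principle implies that measuring position disturbs momentum:
ΔxΔp ≥ ℏ/2

When we measure position with precision Δx, we necessarily introduce a momentum uncertainty:
Δp ≥ ℏ/(2Δx)
Δp_min = (1.055e-34 J·s) / (2 × 5.720e-09 m)
Δp_min = 9.218e-27 kg·m/s

The more precisely we measure position, the greater the momentum disturbance.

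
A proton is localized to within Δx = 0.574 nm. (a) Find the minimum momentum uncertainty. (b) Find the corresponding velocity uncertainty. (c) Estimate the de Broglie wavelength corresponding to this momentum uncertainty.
(a) Δp_min = 9.186 × 10^-26 kg·m/s
(b) Δv_min = 54.921 m/s
(c) λ_dB = 7.213 nm

Step-by-step:

(a) From the uncertainty principle:
Δp_min = ℏ/(2Δx) = (1.055e-34 J·s)/(2 × 5.740e-10 m) = 9.186e-26 kg·m/s

(b) The velocity uncertainty:
Δv = Δp/m = (9.186e-26 kg·m/s)/(1.673e-27 kg) = 5.492e+01 m/s = 54.921 m/s

(c) The de Broglie wavelength for this momentum:
λ = h/p = (6.626e-34 J·s)/(9.186e-26 kg·m/s) = 7.213e-09 m = 7.213 nm

Note: The de Broglie wavelength is comparable to the localization size, as expected from wave-particle duality.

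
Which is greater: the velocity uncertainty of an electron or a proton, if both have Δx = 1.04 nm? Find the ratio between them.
The electron has the larger minimum velocity uncertainty, by a ratio of 1836.2.

For both particles, Δp_min = ℏ/(2Δx) = 5.070e-26 kg·m/s (same for both).

The velocity uncertainty is Δv = Δp/m:
- electron: Δv = 5.070e-26 / 9.109e-31 = 5.566e+04 m/s = 55.658 km/s
- proton: Δv = 5.070e-26 / 1.673e-27 = 3.031e+01 m/s = 30.312 m/s

Ratio: 5.566e+04 / 3.031e+01 = 1836.2

The lighter particle has larger velocity uncertainty because Δv ∝ 1/m.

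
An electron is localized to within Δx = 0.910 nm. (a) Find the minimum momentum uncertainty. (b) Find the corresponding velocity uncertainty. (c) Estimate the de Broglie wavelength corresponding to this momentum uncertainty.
(a) Δp_min = 5.794 × 10^-26 kg·m/s
(b) Δv_min = 63.609 km/s
(c) λ_dB = 11.435 nm

Step-by-step:

(a) From the uncertainty principle:
Δp_min = ℏ/(2Δx) = (1.055e-34 J·s)/(2 × 9.100e-10 m) = 5.794e-26 kg·m/s

(b) The velocity uncertainty:
Δv = Δp/m = (5.794e-26 kg·m/s)/(9.109e-31 kg) = 6.361e+04 m/s = 63.609 km/s

(c) The de Broglie wavelength for this momentum:
λ = h/p = (6.626e-34 J·s)/(5.794e-26 kg·m/s) = 1.144e-08 m = 11.435 nm

Note: The de Broglie wavelength is comparable to the localization size, as expected from wave-particle duality.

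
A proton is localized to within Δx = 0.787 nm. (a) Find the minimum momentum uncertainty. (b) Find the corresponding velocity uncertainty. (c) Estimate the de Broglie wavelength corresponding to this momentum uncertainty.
(a) Δp_min = 6.700 × 10^-26 kg·m/s
(b) Δv_min = 40.057 m/s
(c) λ_dB = 9.890 nm

Step-by-step:

(a) From the uncertainty principle:
Δp_min = ℏ/(2Δx) = (1.055e-34 J·s)/(2 × 7.870e-10 m) = 6.700e-26 kg·m/s

(b) The velocity uncertainty:
Δv = Δp/m = (6.700e-26 kg·m/s)/(1.673e-27 kg) = 4.006e+01 m/s = 40.057 m/s

(c) The de Broglie wavelength for this momentum:
λ = h/p = (6.626e-34 J·s)/(6.700e-26 kg·m/s) = 9.890e-09 m = 9.890 nm

Note: The de Broglie wavelength is comparable to the localization size, as expected from wave-particle duality.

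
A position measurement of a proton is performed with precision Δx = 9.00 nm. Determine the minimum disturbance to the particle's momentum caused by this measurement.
5.859 × 10^-27 kg·m/s

The uncertainty principle implies that measuring position disturbs momentum:
ΔxΔp ≥ ℏ/2

When we measure position with precision Δx, we necessarily introduce a momentum uncertainty:
Δp ≥ ℏ/(2Δx)
Δp_min = (1.055e-34 J·s) / (2 × 9.000e-09 m)
Δp_min = 5.859e-27 kg·m/s

The more precisely we measure position, the greater the momentum disturbance.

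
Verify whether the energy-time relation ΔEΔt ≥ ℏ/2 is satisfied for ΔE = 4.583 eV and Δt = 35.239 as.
No, it violates the uncertainty relation.

Calculate the product ΔEΔt:
ΔE = 4.583 eV = 7.343e-19 J
ΔEΔt = (7.343e-19 J) × (3.524e-17 s)
ΔEΔt = 2.588e-35 J·s

Compare to the minimum allowed value ℏ/2:
ℏ/2 = 5.273e-35 J·s

Since ΔEΔt = 2.588e-35 J·s < 5.273e-35 J·s = ℏ/2,
this violates the uncertainty relation.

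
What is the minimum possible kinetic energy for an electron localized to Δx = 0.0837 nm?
1.360 eV

Localizing a particle requires giving it sufficient momentum uncertainty:

1. From uncertainty principle: Δp ≥ ℏ/(2Δx)
   Δp_min = (1.055e-34 J·s) / (2 × 8.370e-11 m)
   Δp_min = 6.300e-25 kg·m/s

2. This momentum uncertainty corresponds to kinetic energy:
   KE ≈ (Δp)²/(2m) = (6.300e-25)²/(2 × 9.109e-31 kg)
   KE = 2.178e-19 J = 1.360 eV

Tighter localization requires more energy.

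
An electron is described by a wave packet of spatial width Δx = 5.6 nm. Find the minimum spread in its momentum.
9.416 × 10^-27 kg·m/s

For a wave packet, the spatial width Δx and momentum spread Δp are related by the uncertainty principle:
ΔxΔp ≥ ℏ/2

The minimum momentum spread is:
Δp_min = ℏ/(2Δx)
Δp_min = (1.055e-34 J·s) / (2 × 5.600e-09 m)
Δp_min = 9.416e-27 kg·m/s

A wave packet cannot have both a well-defined position and well-defined momentum.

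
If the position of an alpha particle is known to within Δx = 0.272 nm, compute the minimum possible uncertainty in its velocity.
29.175 m/s

Using the Heisenberg uncertainty principle and Δp = mΔv:
ΔxΔp ≥ ℏ/2
Δx(mΔv) ≥ ℏ/2

The minimum uncertainty in velocity is:
Δv_min = ℏ/(2mΔx)
Δv_min = (1.055e-34 J·s) / (2 × 6.645e-27 kg × 2.720e-10 m)
Δv_min = 2.917e+01 m/s = 29.175 m/s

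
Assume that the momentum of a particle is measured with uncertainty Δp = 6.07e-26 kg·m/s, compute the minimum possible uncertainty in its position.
868.675 pm

Using the Heisenberg uncertainty principle:
ΔxΔp ≥ ℏ/2

The minimum uncertainty in position is:
Δx_min = ℏ/(2Δp)
Δx_min = (1.055e-34 J·s) / (2 × 6.070e-26 kg·m/s)
Δx_min = 8.687e-10 m = 868.675 pm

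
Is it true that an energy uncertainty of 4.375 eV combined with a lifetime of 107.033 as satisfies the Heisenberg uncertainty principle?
Yes, it satisfies the uncertainty relation.

Calculate the product ΔEΔt:
ΔE = 4.375 eV = 7.010e-19 J
ΔEΔt = (7.010e-19 J) × (1.070e-16 s)
ΔEΔt = 7.503e-35 J·s

Compare to the minimum allowed value ℏ/2:
ℏ/2 = 5.273e-35 J·s

Since ΔEΔt = 7.503e-35 J·s ≥ 5.273e-35 J·s = ℏ/2,
this satisfies the uncertainty relation.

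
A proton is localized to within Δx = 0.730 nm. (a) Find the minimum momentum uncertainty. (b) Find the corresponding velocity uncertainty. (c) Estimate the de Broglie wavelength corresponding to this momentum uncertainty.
(a) Δp_min = 7.223 × 10^-26 kg·m/s
(b) Δv_min = 43.184 m/s
(c) λ_dB = 9.173 nm

Step-by-step:

(a) From the uncertainty principle:
Δp_min = ℏ/(2Δx) = (1.055e-34 J·s)/(2 × 7.300e-10 m) = 7.223e-26 kg·m/s

(b) The velocity uncertainty:
Δv = Δp/m = (7.223e-26 kg·m/s)/(1.673e-27 kg) = 4.318e+01 m/s = 43.184 m/s

(c) The de Broglie wavelength for this momentum:
λ = h/p = (6.626e-34 J·s)/(7.223e-26 kg·m/s) = 9.173e-09 m = 9.173 nm

Note: The de Broglie wavelength is comparable to the localization size, as expected from wave-particle duality.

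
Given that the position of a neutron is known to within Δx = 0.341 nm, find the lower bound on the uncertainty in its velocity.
92.320 m/s

Using the Heisenberg uncertainty principle and Δp = mΔv:
ΔxΔp ≥ ℏ/2
Δx(mΔv) ≥ ℏ/2

The minimum uncertainty in velocity is:
Δv_min = ℏ/(2mΔx)
Δv_min = (1.055e-34 J·s) / (2 × 1.675e-27 kg × 3.410e-10 m)
Δv_min = 9.232e+01 m/s = 92.320 m/s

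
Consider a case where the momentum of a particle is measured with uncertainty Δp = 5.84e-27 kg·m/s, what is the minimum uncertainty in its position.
9.029 nm

Using the Heisenberg uncertainty principle:
ΔxΔp ≥ ℏ/2

The minimum uncertainty in position is:
Δx_min = ℏ/(2Δp)
Δx_min = (1.055e-34 J·s) / (2 × 5.840e-27 kg·m/s)
Δx_min = 9.029e-09 m = 9.029 nm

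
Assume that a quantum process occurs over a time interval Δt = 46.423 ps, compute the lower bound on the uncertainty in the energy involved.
7.089 μeV

Using the energy-time uncertainty principle:
ΔEΔt ≥ ℏ/2

The minimum uncertainty in energy is:
ΔE_min = ℏ/(2Δt)
ΔE_min = (1.055e-34 J·s) / (2 × 4.642e-11 s)
ΔE_min = 1.136e-24 J = 7.089 μeV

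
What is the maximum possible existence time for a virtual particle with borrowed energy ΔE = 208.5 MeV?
1.578 ys

Using the energy-time uncertainty principle:
ΔEΔt ≥ ℏ/2

For a virtual particle borrowing energy ΔE, the maximum lifetime is:
Δt_max = ℏ/(2ΔE)

Converting energy:
ΔE = 208.5 MeV = 3.341e-11 J

Δt_max = (1.055e-34 J·s) / (2 × 3.341e-11 J)
Δt_max = 1.578e-24 s = 1.578 ys

Virtual particles with higher borrowed energy exist for shorter times.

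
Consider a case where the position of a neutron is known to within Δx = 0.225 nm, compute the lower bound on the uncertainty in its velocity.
139.916 m/s

Using the Heisenberg uncertainty principle and Δp = mΔv:
ΔxΔp ≥ ℏ/2
Δx(mΔv) ≥ ℏ/2

The minimum uncertainty in velocity is:
Δv_min = ℏ/(2mΔx)
Δv_min = (1.055e-34 J·s) / (2 × 1.675e-27 kg × 2.250e-10 m)
Δv_min = 1.399e+02 m/s = 139.916 m/s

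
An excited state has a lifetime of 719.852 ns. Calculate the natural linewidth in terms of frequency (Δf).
110.547 kHz

Using the energy-time uncertainty principle and E = hf:
ΔEΔt ≥ ℏ/2
hΔf·Δt ≥ ℏ/2

The minimum frequency uncertainty is:
Δf = ℏ/(2hτ) = 1/(4πτ)
Δf = 1/(4π × 7.199e-07 s)
Δf = 1.105e+05 Hz = 110.547 kHz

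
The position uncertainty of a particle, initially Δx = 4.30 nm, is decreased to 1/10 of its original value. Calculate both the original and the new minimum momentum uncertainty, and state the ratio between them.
Original Δp_min = 1.226 × 10^-26 kg·m/s; new Δp'_min = 1.226 × 10^-25 kg·m/s; ratio Δp'_min/Δp_min = 10.

From the uncertainty principle ΔxΔp ≥ ℏ/2, the minimum momentum uncertainty is Δp_min = ℏ/(2Δx).

Original (Δx = 4.30 nm = 4.300e-09 m):
Δp_min = (1.055e-34 J·s)/(2 × 4.300e-09 m) = 1.226e-26 kg·m/s

When Δx → (1/10)Δx:
Δp'_min = ℏ/(2 × (1/10)Δx) = 10 × ℏ/(2Δx) = 10 × Δp_min
Δp'_min = 10 × 1.226e-26 kg·m/s = 1.226e-25 kg·m/s

Since Δp_min ∝ 1/Δx, when Δx is decreased to 1/10 of its original value, Δp_min increases to 10 times its original value.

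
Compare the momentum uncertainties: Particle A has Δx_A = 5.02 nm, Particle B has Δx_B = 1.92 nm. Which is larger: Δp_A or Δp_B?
Particle B has the larger minimum momentum uncertainty, by a factor of 2.61.

For each particle, the minimum momentum uncertainty is Δp_min = ℏ/(2Δx):

Particle A: Δp_A = ℏ/(2×5.020e-09 m) = 1.050e-26 kg·m/s
Particle B: Δp_B = ℏ/(2×1.920e-09 m) = 2.746e-26 kg·m/s

Ratio: Δp_B/Δp_A = 2.61

Since Δp_min ∝ 1/Δx, the particle with smaller position uncertainty (B) has larger momentum uncertainty.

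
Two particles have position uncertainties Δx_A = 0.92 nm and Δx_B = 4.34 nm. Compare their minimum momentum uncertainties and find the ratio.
Particle A has the larger minimum momentum uncertainty, by a factor of 4.72.

For each particle, the minimum momentum uncertainty is Δp_min = ℏ/(2Δx):

Particle A: Δp_A = ℏ/(2×9.200e-10 m) = 5.731e-26 kg·m/s
Particle B: Δp_B = ℏ/(2×4.340e-09 m) = 1.215e-26 kg·m/s

Ratio: Δp_A/Δp_B = 4.72

Since Δp_min ∝ 1/Δx, the particle with smaller position uncertainty (A) has larger momentum uncertainty.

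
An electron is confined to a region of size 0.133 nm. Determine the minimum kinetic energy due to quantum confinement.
538.468 meV

Using the uncertainty principle:

1. Position uncertainty: Δx ≈ 1.330e-10 m
2. Minimum momentum uncertainty: Δp = ℏ/(2Δx) = 3.965e-25 kg·m/s
3. Minimum kinetic energy:
   KE = (Δp)²/(2m) = (3.965e-25)²/(2 × 9.109e-31 kg)
   KE = 8.627e-20 J = 538.468 meV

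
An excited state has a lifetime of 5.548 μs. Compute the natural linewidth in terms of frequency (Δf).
14.343 kHz

Using the energy-time uncertainty principle and E = hf:
ΔEΔt ≥ ℏ/2
hΔf·Δt ≥ ℏ/2

The minimum frequency uncertainty is:
Δf = ℏ/(2hτ) = 1/(4πτ)
Δf = 1/(4π × 5.548e-06 s)
Δf = 1.434e+04 Hz = 14.343 kHz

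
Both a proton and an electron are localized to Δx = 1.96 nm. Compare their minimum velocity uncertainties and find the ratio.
The electron has the larger minimum velocity uncertainty, by a ratio of 1836.2.

For both particles, Δp_min = ℏ/(2Δx) = 2.690e-26 kg·m/s (same for both).

The velocity uncertainty is Δv = Δp/m:
- proton: Δv = 2.690e-26 / 1.673e-27 = 1.608e+01 m/s = 16.084 m/s
- electron: Δv = 2.690e-26 / 9.109e-31 = 2.953e+04 m/s = 29.533 km/s

Ratio: 2.953e+04 / 1.608e+01 = 1836.2

The lighter particle has larger velocity uncertainty because Δv ∝ 1/m.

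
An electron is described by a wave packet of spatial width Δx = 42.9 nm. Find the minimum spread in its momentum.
1.229 × 10^-27 kg·m/s

For a wave packet, the spatial width Δx and momentum spread Δp are related by the uncertainty principle:
ΔxΔp ≥ ℏ/2

The minimum momentum spread is:
Δp_min = ℏ/(2Δx)
Δp_min = (1.055e-34 J·s) / (2 × 4.290e-08 m)
Δp_min = 1.229e-27 kg·m/s

A wave packet cannot have both a well-defined position and well-defined momentum.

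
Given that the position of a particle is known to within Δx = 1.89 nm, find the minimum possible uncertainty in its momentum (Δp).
2.790 × 10^-26 kg·m/s

Using the Heisenberg uncertainty principle:
ΔxΔp ≥ ℏ/2

The minimum uncertainty in momentum is:
Δp_min = ℏ/(2Δx)
Δp_min = (1.055e-34 J·s) / (2 × 1.890e-09 m)
Δp_min = 2.790e-26 kg·m/s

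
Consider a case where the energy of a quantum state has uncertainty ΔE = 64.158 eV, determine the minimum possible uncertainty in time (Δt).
5.130 as

Using the energy-time uncertainty principle:
ΔEΔt ≥ ℏ/2

The minimum uncertainty in time is:
Δt_min = ℏ/(2ΔE)
Δt_min = (1.055e-34 J·s) / (2 × 1.028e-17 J)
Δt_min = 5.130e-18 s = 5.130 as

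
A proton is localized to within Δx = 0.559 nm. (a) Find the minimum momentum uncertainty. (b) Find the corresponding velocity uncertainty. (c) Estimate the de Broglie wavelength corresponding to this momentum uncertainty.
(a) Δp_min = 9.433 × 10^-26 kg·m/s
(b) Δv_min = 56.394 m/s
(c) λ_dB = 7.025 nm

Step-by-step:

(a) From the uncertainty principle:
Δp_min = ℏ/(2Δx) = (1.055e-34 J·s)/(2 × 5.590e-10 m) = 9.433e-26 kg·m/s

(b) The velocity uncertainty:
Δv = Δp/m = (9.433e-26 kg·m/s)/(1.673e-27 kg) = 5.639e+01 m/s = 56.394 m/s

(c) The de Broglie wavelength for this momentum:
λ = h/p = (6.626e-34 J·s)/(9.433e-26 kg·m/s) = 7.025e-09 m = 7.025 nm

Note: The de Broglie wavelength is comparable to the localization size, as expected from wave-particle duality.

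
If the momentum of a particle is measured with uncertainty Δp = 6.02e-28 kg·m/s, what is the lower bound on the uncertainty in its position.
87.589 nm

Using the Heisenberg uncertainty principle:
ΔxΔp ≥ ℏ/2

The minimum uncertainty in position is:
Δx_min = ℏ/(2Δp)
Δx_min = (1.055e-34 J·s) / (2 × 6.020e-28 kg·m/s)
Δx_min = 8.759e-08 m = 87.589 nm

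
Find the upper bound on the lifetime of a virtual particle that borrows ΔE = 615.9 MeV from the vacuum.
5.343 × 10^-25 s

Using the energy-time uncertainty principle:
ΔEΔt ≥ ℏ/2

For a virtual particle borrowing energy ΔE, the maximum lifetime is:
Δt_max = ℏ/(2ΔE)

Converting energy:
ΔE = 615.9 MeV = 9.868e-11 J

Δt_max = (1.055e-34 J·s) / (2 × 9.868e-11 J)
Δt_max = 5.343e-25 s = 5.343 × 10^-25 s

Virtual particles with higher borrowed energy exist for shorter times.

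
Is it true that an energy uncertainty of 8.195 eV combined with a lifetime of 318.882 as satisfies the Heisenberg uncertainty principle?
Yes, it satisfies the uncertainty relation.

Calculate the product ΔEΔt:
ΔE = 8.195 eV = 1.313e-18 J
ΔEΔt = (1.313e-18 J) × (3.189e-16 s)
ΔEΔt = 4.187e-34 J·s

Compare to the minimum allowed value ℏ/2:
ℏ/2 = 5.273e-35 J·s

Since ΔEΔt = 4.187e-34 J·s ≥ 5.273e-35 J·s = ℏ/2,
this satisfies the uncertainty relation.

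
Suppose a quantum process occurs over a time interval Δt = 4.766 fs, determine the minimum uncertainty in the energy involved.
69.053 meV

Using the energy-time uncertainty principle:
ΔEΔt ≥ ℏ/2

The minimum uncertainty in energy is:
ΔE_min = ℏ/(2Δt)
ΔE_min = (1.055e-34 J·s) / (2 × 4.766e-15 s)
ΔE_min = 1.106e-20 J = 69.053 meV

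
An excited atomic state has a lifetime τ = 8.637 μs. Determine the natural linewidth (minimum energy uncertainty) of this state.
38.104 peV

Using the energy-time uncertainty principle:
ΔEΔt ≥ ℏ/2

The lifetime τ represents the time uncertainty Δt.
The natural linewidth (minimum energy uncertainty) is:

ΔE = ℏ/(2τ)
ΔE = (1.055e-34 J·s) / (2 × 8.637e-06 s)
ΔE = 6.105e-30 J = 38.104 peV

This natural linewidth limits the precision of spectroscopic measurements.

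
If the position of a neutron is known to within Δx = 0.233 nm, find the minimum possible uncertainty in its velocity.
135.112 m/s

Using the Heisenberg uncertainty principle and Δp = mΔv:
ΔxΔp ≥ ℏ/2
Δx(mΔv) ≥ ℏ/2

The minimum uncertainty in velocity is:
Δv_min = ℏ/(2mΔx)
Δv_min = (1.055e-34 J·s) / (2 × 1.675e-27 kg × 2.330e-10 m)
Δv_min = 1.351e+02 m/s = 135.112 m/s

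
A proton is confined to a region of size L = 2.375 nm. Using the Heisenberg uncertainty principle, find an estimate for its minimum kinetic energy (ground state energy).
919.659 neV

Using the uncertainty principle to estimate ground state energy:

1. The position uncertainty is approximately the confinement size:
   Δx ≈ L = 2.375e-09 m

2. From ΔxΔp ≥ ℏ/2, the minimum momentum uncertainty is:
   Δp ≈ ℏ/(2L) = 2.220e-26 kg·m/s

3. The kinetic energy is approximately:
   KE ≈ (Δp)²/(2m) = (2.220e-26)²/(2 × 1.673e-27 kg)
   KE ≈ 1.473e-25 J = 919.659 neV

This is an order-of-magnitude estimate of the ground state energy.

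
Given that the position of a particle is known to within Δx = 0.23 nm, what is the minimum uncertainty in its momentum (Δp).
2.293 × 10^-25 kg·m/s

Using the Heisenberg uncertainty principle:
ΔxΔp ≥ ℏ/2

The minimum uncertainty in momentum is:
Δp_min = ℏ/(2Δx)
Δp_min = (1.055e-34 J·s) / (2 × 2.300e-10 m)
Δp_min = 2.293e-25 kg·m/s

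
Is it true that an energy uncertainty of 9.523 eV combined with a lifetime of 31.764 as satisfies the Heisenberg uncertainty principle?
No, it violates the uncertainty relation.

Calculate the product ΔEΔt:
ΔE = 9.523 eV = 1.526e-18 J
ΔEΔt = (1.526e-18 J) × (3.176e-17 s)
ΔEΔt = 4.846e-35 J·s

Compare to the minimum allowed value ℏ/2:
ℏ/2 = 5.273e-35 J·s

Since ΔEΔt = 4.846e-35 J·s < 5.273e-35 J·s = ℏ/2,
this violates the uncertainty relation.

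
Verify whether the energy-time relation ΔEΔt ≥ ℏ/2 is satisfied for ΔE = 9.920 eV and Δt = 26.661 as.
No, it violates the uncertainty relation.

Calculate the product ΔEΔt:
ΔE = 9.920 eV = 1.589e-18 J
ΔEΔt = (1.589e-18 J) × (2.666e-17 s)
ΔEΔt = 4.237e-35 J·s

Compare to the minimum allowed value ℏ/2:
ℏ/2 = 5.273e-35 J·s

Since ΔEΔt = 4.237e-35 J·s < 5.273e-35 J·s = ℏ/2,
this violates the uncertainty relation.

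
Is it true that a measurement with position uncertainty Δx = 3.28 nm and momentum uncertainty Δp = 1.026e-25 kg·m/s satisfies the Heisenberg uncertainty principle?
Yes, it satisfies the uncertainty principle.

Calculate the product ΔxΔp:
ΔxΔp = (3.280e-09 m) × (1.026e-25 kg·m/s)
ΔxΔp = 3.365e-34 J·s

Compare to the minimum allowed value ℏ/2:
ℏ/2 = 5.273e-35 J·s

Since ΔxΔp = 3.365e-34 J·s ≥ 5.273e-35 J·s = ℏ/2,
the measurement satisfies the uncertainty principle.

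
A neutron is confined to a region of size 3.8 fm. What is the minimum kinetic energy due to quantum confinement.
358.747 keV

Using the uncertainty principle:

1. Position uncertainty: Δx ≈ 3.800e-15 m
2. Minimum momentum uncertainty: Δp = ℏ/(2Δx) = 1.388e-20 kg·m/s
3. Minimum kinetic energy:
   KE = (Δp)²/(2m) = (1.388e-20)²/(2 × 1.675e-27 kg)
   KE = 5.748e-14 J = 358.747 keV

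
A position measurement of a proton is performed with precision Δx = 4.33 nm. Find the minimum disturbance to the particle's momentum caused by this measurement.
1.218 × 10^-26 kg·m/s

The uncertainty principle implies that measuring position disturbs momentum:
ΔxΔp ≥ ℏ/2

When we measure position with precision Δx, we necessarily introduce a momentum uncertainty:
Δp ≥ ℏ/(2Δx)
Δp_min = (1.055e-34 J·s) / (2 × 4.330e-09 m)
Δp_min = 1.218e-26 kg·m/s

The more precisely we measure position, the greater the momentum disturbance.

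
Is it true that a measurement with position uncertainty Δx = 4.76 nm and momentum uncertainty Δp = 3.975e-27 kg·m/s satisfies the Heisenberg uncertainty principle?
No, it violates the uncertainty principle (impossible measurement).

Calculate the product ΔxΔp:
ΔxΔp = (4.760e-09 m) × (3.975e-27 kg·m/s)
ΔxΔp = 1.892e-35 J·s

Compare to the minimum allowed value ℏ/2:
ℏ/2 = 5.273e-35 J·s

Since ΔxΔp = 1.892e-35 J·s < 5.273e-35 J·s = ℏ/2,
the measurement violates the uncertainty principle.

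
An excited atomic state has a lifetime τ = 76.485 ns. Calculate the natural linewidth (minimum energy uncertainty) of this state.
4.303 neV

Using the energy-time uncertainty principle:
ΔEΔt ≥ ℏ/2

The lifetime τ represents the time uncertainty Δt.
The natural linewidth (minimum energy uncertainty) is:

ΔE = ℏ/(2τ)
ΔE = (1.055e-34 J·s) / (2 × 7.648e-08 s)
ΔE = 6.894e-28 J = 4.303 neV

This natural linewidth limits the precision of spectroscopic measurements.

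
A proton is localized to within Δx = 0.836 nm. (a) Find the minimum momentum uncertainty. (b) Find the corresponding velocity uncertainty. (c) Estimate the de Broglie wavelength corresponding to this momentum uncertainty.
(a) Δp_min = 6.307 × 10^-26 kg·m/s
(b) Δv_min = 37.709 m/s
(c) λ_dB = 10.505 nm

Step-by-step:

(a) From the uncertainty principle:
Δp_min = ℏ/(2Δx) = (1.055e-34 J·s)/(2 × 8.360e-10 m) = 6.307e-26 kg·m/s

(b) The velocity uncertainty:
Δv = Δp/m = (6.307e-26 kg·m/s)/(1.673e-27 kg) = 3.771e+01 m/s = 37.709 m/s

(c) The de Broglie wavelength for this momentum:
λ = h/p = (6.626e-34 J·s)/(6.307e-26 kg·m/s) = 1.051e-08 m = 10.505 nm

Note: The de Broglie wavelength is comparable to the localization size, as expected from wave-particle duality.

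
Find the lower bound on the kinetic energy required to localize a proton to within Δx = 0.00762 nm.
89.340 meV

Localizing a particle requires giving it sufficient momentum uncertainty:

1. From uncertainty principle: Δp ≥ ℏ/(2Δx)
   Δp_min = (1.055e-34 J·s) / (2 × 7.620e-12 m)
   Δp_min = 6.920e-24 kg·m/s

2. This momentum uncertainty corresponds to kinetic energy:
   KE ≈ (Δp)²/(2m) = (6.920e-24)²/(2 × 1.673e-27 kg)
   KE = 1.431e-20 J = 89.340 meV

Tighter localization requires more energy.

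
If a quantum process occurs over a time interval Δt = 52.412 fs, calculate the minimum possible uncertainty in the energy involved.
6.279 meV

Using the energy-time uncertainty principle:
ΔEΔt ≥ ℏ/2

The minimum uncertainty in energy is:
ΔE_min = ℏ/(2Δt)
ΔE_min = (1.055e-34 J·s) / (2 × 5.241e-14 s)
ΔE_min = 1.006e-21 J = 6.279 meV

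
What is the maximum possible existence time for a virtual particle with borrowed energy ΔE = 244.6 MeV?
1.345 ys

Using the energy-time uncertainty principle:
ΔEΔt ≥ ℏ/2

For a virtual particle borrowing energy ΔE, the maximum lifetime is:
Δt_max = ℏ/(2ΔE)

Converting energy:
ΔE = 244.6 MeV = 3.919e-11 J

Δt_max = (1.055e-34 J·s) / (2 × 3.919e-11 J)
Δt_max = 1.345e-24 s = 1.345 ys

Virtual particles with higher borrowed energy exist for shorter times.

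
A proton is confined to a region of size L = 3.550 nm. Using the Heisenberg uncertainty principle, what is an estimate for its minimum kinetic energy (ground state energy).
411.621 neV

Using the uncertainty principle to estimate ground state energy:

1. The position uncertainty is approximately the confinement size:
   Δx ≈ L = 3.550e-09 m

2. From ΔxΔp ≥ ℏ/2, the minimum momentum uncertainty is:
   Δp ≈ ℏ/(2L) = 1.485e-26 kg·m/s

3. The kinetic energy is approximately:
   KE ≈ (Δp)²/(2m) = (1.485e-26)²/(2 × 1.673e-27 kg)
   KE ≈ 6.595e-26 J = 411.621 neV

This is an order-of-magnitude estimate of the ground state energy.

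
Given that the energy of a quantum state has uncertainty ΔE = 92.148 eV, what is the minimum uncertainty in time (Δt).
3.571 as

Using the energy-time uncertainty principle:
ΔEΔt ≥ ℏ/2

The minimum uncertainty in time is:
Δt_min = ℏ/(2ΔE)
Δt_min = (1.055e-34 J·s) / (2 × 1.476e-17 J)
Δt_min = 3.571e-18 s = 3.571 as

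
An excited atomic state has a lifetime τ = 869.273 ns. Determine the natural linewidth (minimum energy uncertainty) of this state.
378.599 peV

Using the energy-time uncertainty principle:
ΔEΔt ≥ ℏ/2

The lifetime τ represents the time uncertainty Δt.
The natural linewidth (minimum energy uncertainty) is:

ΔE = ℏ/(2τ)
ΔE = (1.055e-34 J·s) / (2 × 8.693e-07 s)
ΔE = 6.066e-29 J = 378.599 peV

This natural linewidth limits the precision of spectroscopic measurements.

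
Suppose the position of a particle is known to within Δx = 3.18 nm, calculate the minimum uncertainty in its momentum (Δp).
1.658 × 10^-26 kg·m/s

Using the Heisenberg uncertainty principle:
ΔxΔp ≥ ℏ/2

The minimum uncertainty in momentum is:
Δp_min = ℏ/(2Δx)
Δp_min = (1.055e-34 J·s) / (2 × 3.180e-09 m)
Δp_min = 1.658e-26 kg·m/s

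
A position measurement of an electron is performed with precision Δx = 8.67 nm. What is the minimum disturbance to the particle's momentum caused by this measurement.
6.082 × 10^-27 kg·m/s

The uncertainty principle implies that measuring position disturbs momentum:
ΔxΔp ≥ ℏ/2

When we measure position with precision Δx, we necessarily introduce a momentum uncertainty:
Δp ≥ ℏ/(2Δx)
Δp_min = (1.055e-34 J·s) / (2 × 8.670e-09 m)
Δp_min = 6.082e-27 kg·m/s

The more precisely we measure position, the greater the momentum disturbance.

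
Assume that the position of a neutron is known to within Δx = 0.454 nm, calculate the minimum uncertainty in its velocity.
69.342 m/s

Using the Heisenberg uncertainty principle and Δp = mΔv:
ΔxΔp ≥ ℏ/2
Δx(mΔv) ≥ ℏ/2

The minimum uncertainty in velocity is:
Δv_min = ℏ/(2mΔx)
Δv_min = (1.055e-34 J·s) / (2 × 1.675e-27 kg × 4.540e-10 m)
Δv_min = 6.934e+01 m/s = 69.342 m/s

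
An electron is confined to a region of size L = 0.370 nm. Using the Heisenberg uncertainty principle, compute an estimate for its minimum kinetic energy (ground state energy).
69.576 meV

Using the uncertainty principle to estimate ground state energy:

1. The position uncertainty is approximately the confinement size:
   Δx ≈ L = 3.700e-10 m

2. From ΔxΔp ≥ ℏ/2, the minimum momentum uncertainty is:
   Δp ≈ ℏ/(2L) = 1.425e-25 kg·m/s

3. The kinetic energy is approximately:
   KE ≈ (Δp)²/(2m) = (1.425e-25)²/(2 × 9.109e-31 kg)
   KE ≈ 1.115e-20 J = 69.576 meV

This is an order-of-magnitude estimate of the ground state energy.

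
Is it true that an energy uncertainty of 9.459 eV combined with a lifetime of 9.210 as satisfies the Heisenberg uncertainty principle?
No, it violates the uncertainty relation.

Calculate the product ΔEΔt:
ΔE = 9.459 eV = 1.515e-18 J
ΔEΔt = (1.515e-18 J) × (9.210e-18 s)
ΔEΔt = 1.396e-35 J·s

Compare to the minimum allowed value ℏ/2:
ℏ/2 = 5.273e-35 J·s

Since ΔEΔt = 1.396e-35 J·s < 5.273e-35 J·s = ℏ/2,
this violates the uncertainty relation.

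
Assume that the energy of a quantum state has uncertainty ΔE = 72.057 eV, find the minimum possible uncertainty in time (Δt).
4.567 as

Using the energy-time uncertainty principle:
ΔEΔt ≥ ℏ/2

The minimum uncertainty in time is:
Δt_min = ℏ/(2ΔE)
Δt_min = (1.055e-34 J·s) / (2 × 1.154e-17 J)
Δt_min = 4.567e-18 s = 4.567 as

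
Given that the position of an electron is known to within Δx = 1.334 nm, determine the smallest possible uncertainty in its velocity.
43.391 km/s

Using the Heisenberg uncertainty principle and Δp = mΔv:
ΔxΔp ≥ ℏ/2
Δx(mΔv) ≥ ℏ/2

The minimum uncertainty in velocity is:
Δv_min = ℏ/(2mΔx)
Δv_min = (1.055e-34 J·s) / (2 × 9.109e-31 kg × 1.334e-09 m)
Δv_min = 4.339e+04 m/s = 43.391 km/s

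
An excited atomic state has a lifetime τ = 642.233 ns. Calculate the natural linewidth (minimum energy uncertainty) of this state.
512.440 peV

Using the energy-time uncertainty principle:
ΔEΔt ≥ ℏ/2

The lifetime τ represents the time uncertainty Δt.
The natural linewidth (minimum energy uncertainty) is:

ΔE = ℏ/(2τ)
ΔE = (1.055e-34 J·s) / (2 × 6.422e-07 s)
ΔE = 8.210e-29 J = 512.440 peV

This natural linewidth limits the precision of spectroscopic measurements.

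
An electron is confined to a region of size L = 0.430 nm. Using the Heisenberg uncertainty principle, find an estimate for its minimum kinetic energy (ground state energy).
51.514 meV

Using the uncertainty principle to estimate ground state energy:

1. The position uncertainty is approximately the confinement size:
   Δx ≈ L = 4.300e-10 m

2. From ΔxΔp ≥ ℏ/2, the minimum momentum uncertainty is:
   Δp ≈ ℏ/(2L) = 1.226e-25 kg·m/s

3. The kinetic energy is approximately:
   KE ≈ (Δp)²/(2m) = (1.226e-25)²/(2 × 9.109e-31 kg)
   KE ≈ 8.253e-21 J = 51.514 meV

This is an order-of-magnitude estimate of the ground state energy.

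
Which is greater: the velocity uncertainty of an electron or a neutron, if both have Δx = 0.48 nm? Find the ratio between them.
The electron has the larger minimum velocity uncertainty, by a ratio of 1838.7.

For both particles, Δp_min = ℏ/(2Δx) = 1.099e-25 kg·m/s (same for both).

The velocity uncertainty is Δv = Δp/m:
- electron: Δv = 1.099e-25 / 9.109e-31 = 1.206e+05 m/s = 120.591 km/s
- neutron: Δv = 1.099e-25 / 1.675e-27 = 6.559e+01 m/s = 65.586 m/s

Ratio: 1.206e+05 / 6.559e+01 = 1838.7

The lighter particle has larger velocity uncertainty because Δv ∝ 1/m.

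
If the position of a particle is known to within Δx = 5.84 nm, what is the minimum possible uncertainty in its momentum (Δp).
9.029 × 10^-27 kg·m/s

Using the Heisenberg uncertainty principle:
ΔxΔp ≥ ℏ/2

The minimum uncertainty in momentum is:
Δp_min = ℏ/(2Δx)
Δp_min = (1.055e-34 J·s) / (2 × 5.840e-09 m)
Δp_min = 9.029e-27 kg·m/s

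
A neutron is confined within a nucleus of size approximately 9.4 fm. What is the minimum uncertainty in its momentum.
5.609 × 10^-21 kg·m/s

Using the Heisenberg uncertainty principle:
ΔxΔp ≥ ℏ/2

With Δx ≈ L = 9.400e-15 m (the confinement size):
Δp_min = ℏ/(2Δx)
Δp_min = (1.055e-34 J·s) / (2 × 9.400e-15 m)
Δp_min = 5.609e-21 kg·m/s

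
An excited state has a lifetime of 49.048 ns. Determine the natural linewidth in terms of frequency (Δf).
1.622 MHz

Using the energy-time uncertainty principle and E = hf:
ΔEΔt ≥ ℏ/2
hΔf·Δt ≥ ℏ/2

The minimum frequency uncertainty is:
Δf = ℏ/(2hτ) = 1/(4πτ)
Δf = 1/(4π × 4.905e-08 s)
Δf = 1.622e+06 Hz = 1.622 MHz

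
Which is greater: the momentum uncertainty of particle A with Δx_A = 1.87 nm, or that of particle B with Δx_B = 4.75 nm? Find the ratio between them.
Particle A has the larger minimum momentum uncertainty, by a factor of 2.54.

For each particle, the minimum momentum uncertainty is Δp_min = ℏ/(2Δx):

Particle A: Δp_A = ℏ/(2×1.870e-09 m) = 2.820e-26 kg·m/s
Particle B: Δp_B = ℏ/(2×4.750e-09 m) = 1.110e-26 kg·m/s

Ratio: Δp_A/Δp_B = 2.54

Since Δp_min ∝ 1/Δx, the particle with smaller position uncertainty (A) has larger momentum uncertainty.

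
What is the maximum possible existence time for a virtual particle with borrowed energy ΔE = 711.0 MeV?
4.629 × 10^-25 s

Using the energy-time uncertainty principle:
ΔEΔt ≥ ℏ/2

For a virtual particle borrowing energy ΔE, the maximum lifetime is:
Δt_max = ℏ/(2ΔE)

Converting energy:
ΔE = 711.0 MeV = 1.139e-10 J

Δt_max = (1.055e-34 J·s) / (2 × 1.139e-10 J)
Δt_max = 4.629e-25 s = 4.629 × 10^-25 s

Virtual particles with higher borrowed energy exist for shorter times.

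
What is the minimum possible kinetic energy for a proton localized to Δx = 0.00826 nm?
76.032 meV

Localizing a particle requires giving it sufficient momentum uncertainty:

1. From uncertainty principle: Δp ≥ ℏ/(2Δx)
   Δp_min = (1.055e-34 J·s) / (2 × 8.260e-12 m)
   Δp_min = 6.384e-24 kg·m/s

2. This momentum uncertainty corresponds to kinetic energy:
   KE ≈ (Δp)²/(2m) = (6.384e-24)²/(2 × 1.673e-27 kg)
   KE = 1.218e-20 J = 76.032 meV

Tighter localization requires more energy.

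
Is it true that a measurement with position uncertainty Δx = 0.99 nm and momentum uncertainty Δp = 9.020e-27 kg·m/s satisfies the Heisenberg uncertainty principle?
No, it violates the uncertainty principle (impossible measurement).

Calculate the product ΔxΔp:
ΔxΔp = (9.900e-10 m) × (9.020e-27 kg·m/s)
ΔxΔp = 8.930e-36 J·s

Compare to the minimum allowed value ℏ/2:
ℏ/2 = 5.273e-35 J·s

Since ΔxΔp = 8.930e-36 J·s < 5.273e-35 J·s = ℏ/2,
the measurement violates the uncertainty principle.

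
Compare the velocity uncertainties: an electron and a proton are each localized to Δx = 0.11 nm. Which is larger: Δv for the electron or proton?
The electron has the larger minimum velocity uncertainty, by a ratio of 1836.2.

For both particles, Δp_min = ℏ/(2Δx) = 4.794e-25 kg·m/s (same for both).

The velocity uncertainty is Δv = Δp/m:
- electron: Δv = 4.794e-25 / 9.109e-31 = 5.262e+05 m/s = 526.217 km/s
- proton: Δv = 4.794e-25 / 1.673e-27 = 2.866e+02 m/s = 286.586 m/s

Ratio: 5.262e+05 / 2.866e+02 = 1836.2

The lighter particle has larger velocity uncertainty because Δv ∝ 1/m.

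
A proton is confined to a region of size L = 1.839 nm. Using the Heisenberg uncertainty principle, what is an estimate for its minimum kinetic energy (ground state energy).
1.534 μeV

Using the uncertainty principle to estimate ground state energy:

1. The position uncertainty is approximately the confinement size:
   Δx ≈ L = 1.839e-09 m

2. From ΔxΔp ≥ ℏ/2, the minimum momentum uncertainty is:
   Δp ≈ ℏ/(2L) = 2.867e-26 kg·m/s

3. The kinetic energy is approximately:
   KE ≈ (Δp)²/(2m) = (2.867e-26)²/(2 × 1.673e-27 kg)
   KE ≈ 2.458e-25 J = 1.534 μeV

This is an order-of-magnitude estimate of the ground state energy.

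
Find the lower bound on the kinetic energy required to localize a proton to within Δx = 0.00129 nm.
3.117 eV

Localizing a particle requires giving it sufficient momentum uncertainty:

1. From uncertainty principle: Δp ≥ ℏ/(2Δx)
   Δp_min = (1.055e-34 J·s) / (2 × 1.290e-12 m)
   Δp_min = 4.087e-23 kg·m/s

2. This momentum uncertainty corresponds to kinetic energy:
   KE ≈ (Δp)²/(2m) = (4.087e-23)²/(2 × 1.673e-27 kg)
   KE = 4.994e-19 J = 3.117 eV

Tighter localization requires more energy.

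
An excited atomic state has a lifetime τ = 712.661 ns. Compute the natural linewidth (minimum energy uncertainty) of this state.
461.799 peV

Using the energy-time uncertainty principle:
ΔEΔt ≥ ℏ/2

The lifetime τ represents the time uncertainty Δt.
The natural linewidth (minimum energy uncertainty) is:

ΔE = ℏ/(2τ)
ΔE = (1.055e-34 J·s) / (2 × 7.127e-07 s)
ΔE = 7.399e-29 J = 461.799 peV

This natural linewidth limits the precision of spectroscopic measurements.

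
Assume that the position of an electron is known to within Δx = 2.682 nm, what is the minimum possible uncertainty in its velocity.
21.582 km/s

Using the Heisenberg uncertainty principle and Δp = mΔv:
ΔxΔp ≥ ℏ/2
Δx(mΔv) ≥ ℏ/2

The minimum uncertainty in velocity is:
Δv_min = ℏ/(2mΔx)
Δv_min = (1.055e-34 J·s) / (2 × 9.109e-31 kg × 2.682e-09 m)
Δv_min = 2.158e+04 m/s = 21.582 km/s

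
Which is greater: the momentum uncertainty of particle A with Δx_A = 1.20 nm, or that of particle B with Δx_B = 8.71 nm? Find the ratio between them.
Particle A has the larger minimum momentum uncertainty, by a factor of 7.26.

For each particle, the minimum momentum uncertainty is Δp_min = ℏ/(2Δx):

Particle A: Δp_A = ℏ/(2×1.200e-09 m) = 4.394e-26 kg·m/s
Particle B: Δp_B = ℏ/(2×8.710e-09 m) = 6.054e-27 kg·m/s

Ratio: Δp_A/Δp_B = 7.26

Since Δp_min ∝ 1/Δx, the particle with smaller position uncertainty (A) has larger momentum uncertainty.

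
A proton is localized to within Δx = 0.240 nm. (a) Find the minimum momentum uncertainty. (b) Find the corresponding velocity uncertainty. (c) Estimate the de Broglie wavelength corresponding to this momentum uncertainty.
(a) Δp_min = 2.197 × 10^-25 kg·m/s
(b) Δv_min = 131.352 m/s
(c) λ_dB = 3.016 nm

Step-by-step:

(a) From the uncertainty principle:
Δp_min = ℏ/(2Δx) = (1.055e-34 J·s)/(2 × 2.400e-10 m) = 2.197e-25 kg·m/s

(b) The velocity uncertainty:
Δv = Δp/m = (2.197e-25 kg·m/s)/(1.673e-27 kg) = 1.314e+02 m/s = 131.352 m/s

(c) The de Broglie wavelength for this momentum:
λ = h/p = (6.626e-34 J·s)/(2.197e-25 kg·m/s) = 3.016e-09 m = 3.016 nm

Note: The de Broglie wavelength is comparable to the localization size, as expected from wave-particle duality.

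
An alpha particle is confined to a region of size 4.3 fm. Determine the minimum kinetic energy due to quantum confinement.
70.622 keV

Using the uncertainty principle:

1. Position uncertainty: Δx ≈ 4.300e-15 m
2. Minimum momentum uncertainty: Δp = ℏ/(2Δx) = 1.226e-20 kg·m/s
3. Minimum kinetic energy:
   KE = (Δp)²/(2m) = (1.226e-20)²/(2 × 6.645e-27 kg)
   KE = 1.131e-14 J = 70.622 keV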